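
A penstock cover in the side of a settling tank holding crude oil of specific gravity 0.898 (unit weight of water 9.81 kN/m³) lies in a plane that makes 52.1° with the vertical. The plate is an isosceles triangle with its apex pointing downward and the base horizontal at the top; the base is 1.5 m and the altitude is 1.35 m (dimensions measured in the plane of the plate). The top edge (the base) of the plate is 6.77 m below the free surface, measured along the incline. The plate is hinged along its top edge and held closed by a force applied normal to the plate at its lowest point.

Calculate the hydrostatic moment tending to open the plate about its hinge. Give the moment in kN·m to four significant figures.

γ = 0.898 × 9.81 = 8.80938 kN/m³.
The plate makes 52.1° with the vertical, i.e. θ = 90° − 52.1° = 37.9° to the horizontal. Measuring y along the incline from the free-surface line, vertical depth h = y·sinθ with sinθ = 0.614285.
With the apex down, the centroid sits h/3 = 1.35/3 = 0.45 m below the base (the top edge), so y_c = 6.77 + 0.45 = 7.22 m and h_c = 7.22 × 0.614285 = 4.43514 m.
A = ½ × 1.5 × 1.35 = 1.0125 m².
Resultant F = γ·h_c·A = 8.80938 × 4.43514 × 1.0125 = 39.5592 kN.
I_c = b·h³/36 = 1.5 × 1.35³/36 = 0.102516 m⁴.
Centre of pressure: y_p = y_c + I_c/(y_c·A) = 7.22 + 0.102516/(7.22 × 1.0125) = 7.22 + 0.0140236 = 7.23402 m along the plane.
The resultant acts 0.45 + 0.0140236 = 0.464024 m (along the plate) below the hinge at the top edge, so the moment about the hinge is M = F × 0.464024 = 39.5592 × 0.464024 = 18.3564 kN·m.

M ≈ 18.36 kN·m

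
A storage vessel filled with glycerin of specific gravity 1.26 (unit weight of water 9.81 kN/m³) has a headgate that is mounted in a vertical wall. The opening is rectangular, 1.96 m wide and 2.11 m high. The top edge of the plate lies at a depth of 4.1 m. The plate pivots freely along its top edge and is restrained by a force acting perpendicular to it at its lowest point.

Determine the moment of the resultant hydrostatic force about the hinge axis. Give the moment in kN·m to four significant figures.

γ = 1.26 × 9.81 = 12.3606 kN/m³.
The centroid lies 2.11/2 = 1.055 m below the top edge, so the centroid depth is h_c = 4.1 + 1.055 = 5.155 m.
A = 1.96 × 2.11 = 4.1356 m².
Resultant F = γ·h_c·A = 12.3606 × 5.155 × 4.1356 = 263.516 kN.
I_c = b·h³/12 = 1.96 × 2.11³/12 = 1.53434 m⁴.
Centre of pressure: y_p = y_c + I_c/(y_c·A) = 5.155 + 1.53434/(5.155 × 4.1356) = 5.155 + 0.0719705 = 5.22697 m along the plane.
The resultant acts 1.055 + 0.0719705 = 1.12697 m (along the plate) below the hinge at the top edge, so the moment about the hinge is M = F × 1.12697 = 263.516 × 1.12697 = 296.975 kN·m.

M ≈ 297.0 kN·m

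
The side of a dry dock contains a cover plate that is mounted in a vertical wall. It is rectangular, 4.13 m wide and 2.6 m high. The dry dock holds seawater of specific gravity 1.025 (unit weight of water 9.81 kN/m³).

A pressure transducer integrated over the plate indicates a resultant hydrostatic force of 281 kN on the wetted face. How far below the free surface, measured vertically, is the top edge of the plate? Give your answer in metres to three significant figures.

γ = 1.025 × 9.81 = 10.05525 kN/m³.
A = 4.13 × 2.6 = 10.738 m².
From F = γ·h_c·A, the centroid depth is h_c = 281/(10.05525 × 10.738) = 2.6025 m.
The centroid lies 2.6/2 = 1.3 m below the top edge, so the top edge sits at h_top = 2.6025 − 1.3 = 1.3025 m below the surface.

d_top ≈ 1.30 m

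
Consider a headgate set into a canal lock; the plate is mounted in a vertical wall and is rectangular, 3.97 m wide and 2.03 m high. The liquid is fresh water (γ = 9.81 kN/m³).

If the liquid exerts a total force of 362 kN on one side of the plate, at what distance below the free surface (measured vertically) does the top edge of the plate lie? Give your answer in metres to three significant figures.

γ = 9.81 kN/m³.
A = 3.97 × 2.03 = 8.0591 m².
From F = γ·h_c·A, the centroid depth is h_c = 362/(9.81 × 8.0591) = 4.57881 m.
The centroid lies 2.03/2 = 1.015 m below the top edge, so the top edge sits at h_top = 4.57881 − 1.015 = 3.56381 m below the surface.

d_top ≈ 3.56 m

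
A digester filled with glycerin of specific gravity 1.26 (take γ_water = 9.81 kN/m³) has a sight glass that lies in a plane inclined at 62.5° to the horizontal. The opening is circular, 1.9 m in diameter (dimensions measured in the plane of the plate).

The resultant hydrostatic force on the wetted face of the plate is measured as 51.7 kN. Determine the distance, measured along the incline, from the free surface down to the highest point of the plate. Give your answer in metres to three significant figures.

γ = 1.26 × 9.81 = 12.3606 kN/m³.
A = π(0.95)² = 2.83529 m².
From F = γ·h_c·A, the centroid depth is h_c = 51.7/(12.3606 × 2.83529) = 1.47521 m.
Let θ = 62.5° be the plate's angle to the horizontal; measure y along the incline from where the plane meets the free surface. Vertical depth h = y·sinθ with sinθ = 0.887011.
Along the incline, y_c = h_c/sinθ = 1.47521/0.887011 = 1.66312 m.
The centroid is at the centre, 0.95 m below the top of the plate, so the highest point sits at y_top = 1.66312 − 0.95 = 0.71312 m along the incline.

y_top ≈ 0.713 m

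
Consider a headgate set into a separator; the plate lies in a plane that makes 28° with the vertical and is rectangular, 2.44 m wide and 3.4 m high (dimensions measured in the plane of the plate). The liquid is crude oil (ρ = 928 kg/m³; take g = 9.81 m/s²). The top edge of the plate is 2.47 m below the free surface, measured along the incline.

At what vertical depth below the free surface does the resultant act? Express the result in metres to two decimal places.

γ = ρg = 928 × 9.81 / 1000 = 9.10368 kN/m³.
The plate makes 28° with the vertical, i.e. θ = 90° − 28° = 62° to the horizontal. Measuring y along the incline from the free-surface line, vertical depth h = y·sinθ with sinθ = 0.882948.
The centroid lies 3.4/2 = 1.7 m below the top edge, so y_c = 2.47 + 1.7 = 4.17 m and h_c = 4.17 × 0.882948 = 3.68189 m.
A = 2.44 × 3.4 = 8.296 m².
Resultant F = γ·h_c·A = 9.10368 × 3.68189 × 8.296 = 278.072 kN.
I_c = b·h³/12 = 2.44 × 3.4³/12 = 7.99181 m⁴.
Centre of pressure: y_p = y_c + I_c/(y_c·A) = 4.17 + 7.99181/(4.17 × 8.296) = 4.17 + 0.231015 = 4.40102 m along the plane.
Vertically, h_p = y_p·sinθ = 4.40102 × 0.882948 = 3.88587 m.

h_p = 3.89 m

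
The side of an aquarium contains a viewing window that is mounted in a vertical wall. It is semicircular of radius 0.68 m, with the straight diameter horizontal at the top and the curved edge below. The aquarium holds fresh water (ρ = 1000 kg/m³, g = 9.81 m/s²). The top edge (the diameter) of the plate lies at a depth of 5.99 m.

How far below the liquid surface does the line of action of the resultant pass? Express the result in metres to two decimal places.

h_p = 6.28 m

γ = ρg = 1000 × 9.81 = 9810 N/m³ = 9.81 kN/m³.
The centroid of a semicircle lies 4r/(3π) = 0.288601 m from the diameter, here below the top edge, so the centroid depth is h_c = 5.99 + 0.288601 = 6.2786 m.
A = πr²/2 = π × 0.68²/2 = 0.726336 m².
Resultant F = γ·h_c·A = 9.81 × 6.2786 × 0.726336 = 44.7373 kN.
I_c = (π/8 − 8/(9π))·r⁴ = 0.109757 × 0.68⁴ = 0.0234676 m⁴.
Centre of pressure: y_p = y_c + I_c/(y_c·A) = 6.2786 + 0.0234676/(6.2786 × 0.726336) = 6.2786 + 0.00514598 = 6.28375 m along the plane.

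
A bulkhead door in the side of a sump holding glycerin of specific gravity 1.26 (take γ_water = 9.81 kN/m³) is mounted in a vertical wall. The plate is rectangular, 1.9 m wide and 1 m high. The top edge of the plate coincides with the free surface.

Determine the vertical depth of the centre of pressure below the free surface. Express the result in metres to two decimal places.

γ = 1.26 × 9.81 = 12.3606 kN/m³.
The centroid lies 1/2 = 0.5 m below the top edge, so the centroid depth is h_c = 0.5 m.
A = 1.9 × 1 = 1.9 m².
Resultant F = γ·h_c·A = 12.3606 × 0.5 × 1.9 = 11.7426 kN.
I_c = b·h³/12 = 1.9 × 1³/12 = 0.158333 m⁴.
Centre of pressure: y_p = y_c + I_c/(y_c·A) = 0.5 + 0.158333/(0.5 × 1.9) = 0.5 + 0.166666 = 0.666666 m along the plane.

h_p = 0.67 m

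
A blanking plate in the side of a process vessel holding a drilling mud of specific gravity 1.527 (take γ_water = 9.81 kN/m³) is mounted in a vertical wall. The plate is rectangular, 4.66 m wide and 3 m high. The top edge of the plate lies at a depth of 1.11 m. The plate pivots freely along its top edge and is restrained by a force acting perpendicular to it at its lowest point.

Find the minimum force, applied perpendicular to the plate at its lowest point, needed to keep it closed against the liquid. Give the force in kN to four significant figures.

γ = 1.527 × 9.81 = 14.97987 kN/m³.
The centroid lies 3/2 = 1.5 m below the top edge, so the centroid depth is h_c = 1.11 + 1.5 = 2.61 m.
A = 4.66 × 3 = 13.98 m².
Resultant F = γ·h_c·A = 14.97987 × 2.61 × 13.98 = 546.583 kN.
I_c = b·h³/12 = 4.66 × 3³/12 = 10.485 m⁴.
Centre of pressure: y_p = y_c + I_c/(y_c·A) = 2.61 + 10.485/(2.61 × 13.98) = 2.61 + 0.287356 = 2.89736 m along the plane.
The resultant acts 1.5 + 0.287356 = 1.78736 m (along the plate) below the hinge at the top edge, so the moment about the hinge is M = F × 1.78736 = 546.583 × 1.78736 = 976.941 kN·m.
A normal force at the bottom, 3 m from the hinge, must supply this moment: P = 976.941/3 = 325.647 kN.

P ≈ 325.6 kN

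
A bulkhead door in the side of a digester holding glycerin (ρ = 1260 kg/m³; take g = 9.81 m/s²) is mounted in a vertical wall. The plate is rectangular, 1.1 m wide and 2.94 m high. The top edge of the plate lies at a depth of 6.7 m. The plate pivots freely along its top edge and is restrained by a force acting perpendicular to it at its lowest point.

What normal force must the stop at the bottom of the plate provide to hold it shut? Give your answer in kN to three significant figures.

γ = ρg = 1260 × 9.81 / 1000 = 12.3606 kN/m³.
The centroid lies 2.94/2 = 1.47 m below the top edge, so the centroid depth is h_c = 6.7 + 1.47 = 8.17 m.
A = 1.1 × 2.94 = 3.234 m².
Resultant F = γ·h_c·A = 12.3606 × 8.17 × 3.234 = 326.589 kN.
I_c = b·h³/12 = 1.1 × 2.94³/12 = 2.32945 m⁴.
Centre of pressure: y_p = y_c + I_c/(y_c·A) = 8.17 + 2.32945/(8.17 × 3.234) = 8.17 + 0.088164 = 8.25816 m along the plane.
The resultant acts 1.47 + 0.088164 = 1.55816 m (along the plate) below the hinge at the top edge, so the moment about the hinge is M = F × 1.55816 = 326.589 × 1.55816 = 508.878 kN·m.
A normal force at the bottom, 2.94 m from the hinge, must supply this moment: P = 508.878/2.94 = 173.088 kN.

P ≈ 173 kN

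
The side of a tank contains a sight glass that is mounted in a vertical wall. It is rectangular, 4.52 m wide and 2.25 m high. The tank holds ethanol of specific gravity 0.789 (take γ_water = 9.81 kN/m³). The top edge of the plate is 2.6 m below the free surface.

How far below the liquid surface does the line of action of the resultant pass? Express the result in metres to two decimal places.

h_p = 3.84 m

γ = 0.789 × 9.81 = 7.74009 kN/m³.
The centroid lies 2.25/2 = 1.125 m below the top edge, so the centroid depth is h_c = 2.6 + 1.125 = 3.725 m.
A = 4.52 × 2.25 = 10.17 m².
Resultant F = γ·h_c·A = 7.74009 × 3.725 × 10.17 = 293.22 kN.
I_c = b·h³/12 = 4.52 × 2.25³/12 = 4.29047 m⁴.
Centre of pressure: y_p = y_c + I_c/(y_c·A) = 3.725 + 4.29047/(3.725 × 10.17) = 3.725 + 0.113255 = 3.83826 m along the plane.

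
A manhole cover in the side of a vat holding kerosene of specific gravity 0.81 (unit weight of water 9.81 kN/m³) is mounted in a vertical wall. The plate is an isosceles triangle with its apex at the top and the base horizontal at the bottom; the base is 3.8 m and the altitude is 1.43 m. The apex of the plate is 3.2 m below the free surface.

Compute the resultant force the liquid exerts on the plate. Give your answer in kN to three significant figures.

F ≈ 89.7 kN

γ = 0.81 × 9.81 = 7.9461 kN/m³.
With the apex up, the centroid sits 2h/3 = 2 × 1.43/3 = 0.953333 m below the apex, so the centroid depth is h_c = 3.2 + 0.953333 = 4.15333 m.
A = ½ × 3.8 × 1.43 = 2.717 m².
Resultant F = γ·h_c·A = 7.9461 × 4.15333 × 2.717 = 89.6685 kN.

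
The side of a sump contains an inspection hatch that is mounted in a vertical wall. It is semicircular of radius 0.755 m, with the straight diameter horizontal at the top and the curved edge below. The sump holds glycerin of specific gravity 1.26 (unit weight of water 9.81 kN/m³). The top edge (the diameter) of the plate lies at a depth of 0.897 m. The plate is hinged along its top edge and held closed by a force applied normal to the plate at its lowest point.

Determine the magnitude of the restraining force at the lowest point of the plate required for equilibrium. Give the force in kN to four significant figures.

P ≈ 6.302 kN

γ = 1.26 × 9.81 = 12.3606 kN/m³.
The centroid of a semicircle lies 4r/(3π) = 0.320432 m from the diameter, here below the top edge, so the centroid depth is h_c = 0.897 + 0.320432 = 1.21743 m.
A = πr²/2 = π × 0.755²/2 = 0.895393 m².
Resultant F = γ·h_c·A = 12.3606 × 1.21743 × 0.895393 = 13.474 kN.
I_c = (π/8 − 8/(9π))·r⁴ = 0.109757 × 0.755⁴ = 0.0356632 m⁴.
Centre of pressure: y_p = y_c + I_c/(y_c·A) = 1.21743 + 0.0356632/(1.21743 × 0.895393) = 1.21743 + 0.0327162 = 1.25015 m along the plane.
The resultant acts 0.320432 + 0.0327162 = 0.353148 m (along the plate) below the hinge at the top edge, so the moment about the hinge is M = F × 0.353148 = 13.474 × 0.353148 = 4.75832 kN·m.
A normal force at the bottom, 0.755 m from the hinge, must supply this moment: P = 4.75832/0.755 = 6.30241 kN.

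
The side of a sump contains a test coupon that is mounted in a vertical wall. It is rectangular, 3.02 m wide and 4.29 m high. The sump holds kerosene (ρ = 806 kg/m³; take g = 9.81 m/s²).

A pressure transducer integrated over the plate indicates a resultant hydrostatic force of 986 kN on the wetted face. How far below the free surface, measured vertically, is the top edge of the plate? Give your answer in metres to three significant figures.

d_top ≈ 7.48 m

γ = ρg = 806 × 9.81 / 1000 = 7.90686 kN/m³.
A = 3.02 × 4.29 = 12.9558 m².
From F = γ·h_c·A, the centroid depth is h_c = 986/(7.90686 × 12.9558) = 9.62517 m.
The centroid lies 4.29/2 = 2.145 m below the top edge, so the top edge sits at h_top = 9.62517 − 2.145 = 7.48017 m below the surface.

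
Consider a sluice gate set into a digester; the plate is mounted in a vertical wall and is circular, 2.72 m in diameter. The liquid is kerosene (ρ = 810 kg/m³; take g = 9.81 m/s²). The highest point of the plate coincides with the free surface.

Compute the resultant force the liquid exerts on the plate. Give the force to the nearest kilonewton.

γ = ρg = 810 × 9.81 / 1000 = 7.9461 kN/m³.
The centroid is at the centre, 1.36 m below the top of the plate, so the centroid depth is h_c = 1.36 m.
A = π(1.36)² = 5.81069 m².
Resultant F = γ·h_c·A = 7.9461 × 1.36 × 5.81069 = 62.7944 kN.

F ≈ 63 kN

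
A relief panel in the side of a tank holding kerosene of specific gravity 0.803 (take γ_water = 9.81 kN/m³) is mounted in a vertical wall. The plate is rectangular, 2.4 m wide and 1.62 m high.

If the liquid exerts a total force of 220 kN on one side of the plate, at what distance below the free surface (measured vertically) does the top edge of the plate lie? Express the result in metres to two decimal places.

d_top ≈ 6.37 m

γ = 0.803 × 9.81 = 7.87743 kN/m³.
A = 2.4 × 1.62 = 3.888 m².
From F = γ·h_c·A, the centroid depth is h_c = 220/(7.87743 × 3.888) = 7.1831 m.
The centroid lies 1.62/2 = 0.81 m below the top edge, so the top edge sits at h_top = 7.1831 − 0.81 = 6.3731 m below the surface.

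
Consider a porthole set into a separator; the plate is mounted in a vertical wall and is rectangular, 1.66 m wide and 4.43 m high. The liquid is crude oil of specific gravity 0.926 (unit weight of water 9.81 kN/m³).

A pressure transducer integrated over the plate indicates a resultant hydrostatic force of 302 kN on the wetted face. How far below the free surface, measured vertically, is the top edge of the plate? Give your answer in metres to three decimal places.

γ = 0.926 × 9.81 = 9.08406 kN/m³.
A = 1.66 × 4.43 = 7.3538 m².
From F = γ·h_c·A, the centroid depth is h_c = 302/(9.08406 × 7.3538) = 4.5208 m.
The centroid lies 4.43/2 = 2.215 m below the top edge, so the top edge sits at h_top = 4.5208 − 2.215 = 2.3058 m below the surface.

d_top ≈ 2.306 m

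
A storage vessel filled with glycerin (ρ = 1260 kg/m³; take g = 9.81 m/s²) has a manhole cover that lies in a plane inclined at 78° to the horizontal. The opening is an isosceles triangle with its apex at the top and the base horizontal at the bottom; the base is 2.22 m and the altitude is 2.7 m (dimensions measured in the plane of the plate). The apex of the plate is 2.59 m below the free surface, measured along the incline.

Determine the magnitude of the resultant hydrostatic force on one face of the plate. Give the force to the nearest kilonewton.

F ≈ 159 kN

γ = ρg = 1260 × 9.81 / 1000 = 12.3606 kN/m³.
Let θ = 78° be the plate's angle to the horizontal; measure y along the incline from where the plane meets the free surface. Vertical depth h = y·sinθ with sinθ = 0.978148.
With the apex up, the centroid sits 2h/3 = 2 × 2.7/3 = 1.8 m below the apex, so y_c = 2.59 + 1.8 = 4.39 m and h_c = 4.39 × 0.978148 = 4.29407 m.
A = ½ × 2.22 × 2.7 = 2.997 m².
Resultant F = γ·h_c·A = 12.3606 × 4.29407 × 2.997 = 159.073 kN.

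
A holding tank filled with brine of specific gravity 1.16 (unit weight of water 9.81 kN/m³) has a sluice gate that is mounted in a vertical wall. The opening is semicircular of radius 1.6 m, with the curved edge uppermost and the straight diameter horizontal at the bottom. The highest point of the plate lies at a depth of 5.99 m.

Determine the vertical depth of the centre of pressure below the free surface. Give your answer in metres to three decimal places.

h_p = 6.937 m

γ = 1.16 × 9.81 = 11.3796 kN/m³.
The centroid lies 4r/(3π) = 0.679061 m above the diameter, so r − 4r/(3π) = 1.6 − 0.679061 = 0.920939 m below the topmost point, so the centroid depth is h_c = 5.99 + 0.920939 = 6.91094 m.
A = πr²/2 = π × 1.6²/2 = 4.02124 m².
Resultant F = γ·h_c·A = 11.3796 × 6.91094 × 4.02124 = 316.245 kN.
I_c = (π/8 − 8/(9π))·r⁴ = 0.109757 × 1.6⁴ = 0.719303 m⁴.
Centre of pressure: y_p = y_c + I_c/(y_c·A) = 6.91094 + 0.719303/(6.91094 × 4.02124) = 6.91094 + 0.025883 = 6.93682 m along the plane.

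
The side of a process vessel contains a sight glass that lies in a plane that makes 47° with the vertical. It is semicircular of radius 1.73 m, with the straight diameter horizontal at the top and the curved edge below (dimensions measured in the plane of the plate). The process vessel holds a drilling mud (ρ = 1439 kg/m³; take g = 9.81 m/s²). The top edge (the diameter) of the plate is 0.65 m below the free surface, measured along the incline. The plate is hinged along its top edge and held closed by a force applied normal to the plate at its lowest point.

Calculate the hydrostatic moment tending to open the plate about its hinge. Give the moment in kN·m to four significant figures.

γ = ρg = 1439 × 9.81 / 1000 = 14.11659 kN/m³.
The plate makes 47° with the vertical, i.e. θ = 90° − 47° = 43° to the horizontal. Measuring y along the incline from the free-surface line, vertical depth h = y·sinθ with sinθ = 0.681998.
The centroid of a semicircle lies 4r/(3π) = 0.734235 m from the diameter, here below the top edge, so y_c = 0.65 + 0.734235 = 1.38423 m and h_c = 1.38423 × 0.681998 = 0.944042 m.
A = πr²/2 = π × 1.73²/2 = 4.70124 m².
Resultant F = γ·h_c·A = 14.11659 × 0.944042 × 4.70124 = 62.6518 kN.
I_c = (π/8 − 8/(9π))·r⁴ = 0.109757 × 1.73⁴ = 0.983143 m⁴.
Centre of pressure: y_p = y_c + I_c/(y_c·A) = 1.38423 + 0.983143/(1.38423 × 4.70124) = 1.38423 + 0.151076 = 1.53531 m along the plane.
The resultant acts 0.734235 + 0.151076 = 0.885311 m (along the plate) below the hinge at the top edge, so the moment about the hinge is M = F × 0.885311 = 62.6518 × 0.885311 = 55.4663 kN·m.

M ≈ 55.47 kN·m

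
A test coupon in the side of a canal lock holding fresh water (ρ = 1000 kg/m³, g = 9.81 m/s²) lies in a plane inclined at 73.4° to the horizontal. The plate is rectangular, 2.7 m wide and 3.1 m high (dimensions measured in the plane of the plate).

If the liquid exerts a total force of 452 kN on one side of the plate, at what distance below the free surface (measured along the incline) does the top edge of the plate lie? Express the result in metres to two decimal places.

y_top ≈ 4.19 m

γ = ρg = 1000 × 9.81 = 9810 N/m³ = 9.81 kN/m³.
A = 2.7 × 3.1 = 8.37 m².
From F = γ·h_c·A, the centroid depth is h_c = 452/(9.81 × 8.37) = 5.50483 m.
Let θ = 73.4° be the plate's angle to the horizontal; measure y along the incline from where the plane meets the free surface. Vertical depth h = y·sinθ with sinθ = 0.958323.
Along the incline, y_c = h_c/sinθ = 5.50483/0.958323 = 5.74423 m.
The centroid lies 3.1/2 = 1.55 m below the top edge, so the top edge sits at y_top = 5.74423 − 1.55 = 4.19423 m along the incline.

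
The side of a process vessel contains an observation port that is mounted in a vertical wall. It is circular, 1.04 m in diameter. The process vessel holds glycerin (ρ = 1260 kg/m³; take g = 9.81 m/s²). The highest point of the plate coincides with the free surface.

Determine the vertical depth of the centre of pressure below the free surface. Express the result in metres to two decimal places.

γ = ρg = 1260 × 9.81 / 1000 = 12.3606 kN/m³.
The centroid is at the centre, 0.52 m below the top of the plate, so the centroid depth is h_c = 0.52 m.
A = π(0.52)² = 0.849487 m².
Resultant F = γ·h_c·A = 12.3606 × 0.52 × 0.849487 = 5.46009 kN.
I_c = πr⁴/4 = π × 0.52⁴/4 = 0.0574253 m⁴.
Centre of pressure: y_p = y_c + I_c/(y_c·A) = 0.52 + 0.0574253/(0.52 × 0.849487) = 0.52 + 0.13 = 0.65 m along the plane.

h_p = 0.65 m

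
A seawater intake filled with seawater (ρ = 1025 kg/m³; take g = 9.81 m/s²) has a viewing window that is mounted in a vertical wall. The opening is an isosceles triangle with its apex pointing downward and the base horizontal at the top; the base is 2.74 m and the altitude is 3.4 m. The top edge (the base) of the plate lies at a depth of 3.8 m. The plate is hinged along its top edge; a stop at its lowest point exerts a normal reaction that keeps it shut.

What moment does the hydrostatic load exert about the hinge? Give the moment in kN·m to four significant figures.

γ = ρg = 1025 × 9.81 / 1000 = 10.05525 kN/m³.
With the apex down, the centroid sits h/3 = 3.4/3 = 1.13333 m below the base (the top edge), so the centroid depth is h_c = 3.8 + 1.13333 = 4.93333 m.
A = ½ × 2.74 × 3.4 = 4.658 m².
Resultant F = γ·h_c·A = 10.05525 × 4.93333 × 4.658 = 231.064 kN.
I_c = b·h³/36 = 2.74 × 3.4³/36 = 2.99147 m⁴.
Centre of pressure: y_p = y_c + I_c/(y_c·A) = 4.93333 + 2.99147/(4.93333 × 4.658) = 4.93333 + 0.13018 = 5.06351 m along the plane.
The resultant acts 1.13333 + 0.13018 = 1.26351 m (along the plate) below the hinge at the top edge, so the moment about the hinge is M = F × 1.26351 = 231.064 × 1.26351 = 291.952 kN·m.

M ≈ 292.0 kN·m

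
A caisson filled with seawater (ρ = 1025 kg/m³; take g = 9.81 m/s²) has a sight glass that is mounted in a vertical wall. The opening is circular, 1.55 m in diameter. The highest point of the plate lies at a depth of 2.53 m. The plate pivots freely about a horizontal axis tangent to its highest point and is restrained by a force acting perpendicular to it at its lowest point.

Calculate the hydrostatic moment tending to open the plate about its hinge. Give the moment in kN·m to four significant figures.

M ≈ 51.45 kN·m

γ = ρg = 1025 × 9.81 / 1000 = 10.05525 kN/m³.
The centroid is at the centre, 0.775 m below the top of the plate, so the centroid depth is h_c = 2.53 + 0.775 = 3.305 m.
A = π(0.775)² = 1.88692 m².
Resultant F = γ·h_c·A = 10.05525 × 3.305 × 1.88692 = 62.7073 kN.
I_c = πr⁴/4 = π × 0.775⁴/4 = 0.283333 m⁴.
Centre of pressure: y_p = y_c + I_c/(y_c·A) = 3.305 + 0.283333/(3.305 × 1.88692) = 3.305 + 0.0454331 = 3.35043 m along the plane.
The resultant acts 0.775 + 0.0454331 = 0.820433 m (along the plate) below the hinge at the top edge, so the moment about the hinge is M = F × 0.820433 = 62.7073 × 0.820433 = 51.4471 kN·m.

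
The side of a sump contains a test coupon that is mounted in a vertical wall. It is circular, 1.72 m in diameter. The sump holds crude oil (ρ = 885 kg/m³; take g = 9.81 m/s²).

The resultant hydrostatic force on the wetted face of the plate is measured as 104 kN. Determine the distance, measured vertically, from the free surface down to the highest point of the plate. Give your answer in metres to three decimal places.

γ = ρg = 885 × 9.81 / 1000 = 8.68185 kN/m³.
A = π(0.86)² = 2.32352 m².
From F = γ·h_c·A, the centroid depth is h_c = 104/(8.68185 × 2.32352) = 5.15555 m.
The centroid is at the centre, 0.86 m below the top of the plate, so the highest point sits at h_top = 5.15555 − 0.86 = 4.29555 m below the surface.

d_top ≈ 4.296 m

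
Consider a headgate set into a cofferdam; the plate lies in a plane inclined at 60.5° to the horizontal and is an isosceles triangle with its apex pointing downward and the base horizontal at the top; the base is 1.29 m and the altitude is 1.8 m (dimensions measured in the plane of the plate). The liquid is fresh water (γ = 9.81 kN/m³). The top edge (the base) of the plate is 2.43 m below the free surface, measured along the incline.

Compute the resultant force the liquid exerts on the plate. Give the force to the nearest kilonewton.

F ≈ 30 kN

γ = 9.81 kN/m³.
Let θ = 60.5° be the plate's angle to the horizontal; measure y along the incline from where the plane meets the free surface. Vertical depth h = y·sinθ with sinθ = 0.870356.
With the apex down, the centroid sits h/3 = 1.8/3 = 0.6 m below the base (the top edge), so y_c = 2.43 + 0.6 = 3.03 m and h_c = 3.03 × 0.870356 = 2.63718 m.
A = ½ × 1.29 × 1.8 = 1.161 m².
Resultant F = γ·h_c·A = 9.81 × 2.63718 × 1.161 = 30.0359 kN.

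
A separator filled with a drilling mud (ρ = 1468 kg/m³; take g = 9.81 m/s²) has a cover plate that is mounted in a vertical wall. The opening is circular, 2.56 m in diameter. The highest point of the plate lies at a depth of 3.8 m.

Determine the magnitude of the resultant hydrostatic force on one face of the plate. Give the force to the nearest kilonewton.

F ≈ 377 kN

γ = ρg = 1468 × 9.81 / 1000 = 14.40108 kN/m³.
The centroid is at the centre, 1.28 m below the top of the plate, so the centroid depth is h_c = 3.8 + 1.28 = 5.08 m.
A = π(1.28)² = 5.14719 m².
Resultant F = γ·h_c·A = 14.40108 × 5.08 × 5.14719 = 376.555 kN.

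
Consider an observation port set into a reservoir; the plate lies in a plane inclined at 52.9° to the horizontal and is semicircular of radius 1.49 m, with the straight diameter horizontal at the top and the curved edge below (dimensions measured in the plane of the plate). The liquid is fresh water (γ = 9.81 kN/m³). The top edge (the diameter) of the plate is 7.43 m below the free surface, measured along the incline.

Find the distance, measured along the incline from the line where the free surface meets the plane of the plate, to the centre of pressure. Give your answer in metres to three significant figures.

γ = 9.81 kN/m³.
Let θ = 52.9° be the plate's angle to the horizontal; measure y along the incline from where the plane meets the free surface. Vertical depth h = y·sinθ with sinθ = 0.797584.
The centroid of a semicircle lies 4r/(3π) = 0.632376 m from the diameter, here below the top edge, so y_c = 7.43 + 0.632376 = 8.06238 m and h_c = 8.06238 × 0.797584 = 6.43043 m.
A = πr²/2 = π × 1.49²/2 = 3.48732 m².
Resultant F = γ·h_c·A = 9.81 × 6.43043 × 3.48732 = 219.989 kN.
I_c = (π/8 − 8/(9π))·r⁴ = 0.109757 × 1.49⁴ = 0.540975 m⁴.
Centre of pressure: y_p = y_c + I_c/(y_c·A) = 8.06238 + 0.540975/(8.06238 × 3.48732) = 8.06238 + 0.0192408 = 8.08162 m along the plane.

y_p = 8.08 m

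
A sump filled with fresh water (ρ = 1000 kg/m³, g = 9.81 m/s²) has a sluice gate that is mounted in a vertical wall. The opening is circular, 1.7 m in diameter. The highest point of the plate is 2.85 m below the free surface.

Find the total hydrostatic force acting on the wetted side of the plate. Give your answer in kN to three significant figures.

γ = ρg = 1000 × 9.81 = 9810 N/m³ = 9.81 kN/m³.
The centroid is at the centre, 0.85 m below the top of the plate, so the centroid depth is h_c = 2.85 + 0.85 = 3.7 m.
A = π(0.85)² = 2.2698 m².
Resultant F = γ·h_c·A = 9.81 × 3.7 × 2.2698 = 82.3869 kN.

F ≈ 82.4 kN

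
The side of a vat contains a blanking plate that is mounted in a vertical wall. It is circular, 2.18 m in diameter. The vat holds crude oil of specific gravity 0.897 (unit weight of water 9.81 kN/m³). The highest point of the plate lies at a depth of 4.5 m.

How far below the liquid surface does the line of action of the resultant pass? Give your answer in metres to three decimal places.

γ = 0.897 × 9.81 = 8.79957 kN/m³.
The centroid is at the centre, 1.09 m below the top of the plate, so the centroid depth is h_c = 4.5 + 1.09 = 5.59 m.
A = π(1.09)² = 3.73253 m².
Resultant F = γ·h_c·A = 8.79957 × 5.59 × 3.73253 = 183.602 kN.
I_c = πr⁴/4 = π × 1.09⁴/4 = 1.10865 m⁴.
Centre of pressure: y_p = y_c + I_c/(y_c·A) = 5.59 + 1.10865/(5.59 × 3.73253) = 5.59 + 0.0531348 = 5.64313 m along the plane.

h_p = 5.643 m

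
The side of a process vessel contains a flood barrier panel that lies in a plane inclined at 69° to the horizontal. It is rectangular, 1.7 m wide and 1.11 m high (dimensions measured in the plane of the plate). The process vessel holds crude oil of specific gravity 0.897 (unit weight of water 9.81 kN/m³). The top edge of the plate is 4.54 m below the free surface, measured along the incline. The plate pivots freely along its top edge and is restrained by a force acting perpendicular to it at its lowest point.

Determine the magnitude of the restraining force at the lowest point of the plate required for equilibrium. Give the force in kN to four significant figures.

γ = 0.897 × 9.81 = 8.79957 kN/m³.
Let θ = 69° be the plate's angle to the horizontal; measure y along the incline from where the plane meets the free surface. Vertical depth h = y·sinθ with sinθ = 0.933580.
The centroid lies 1.11/2 = 0.555 m below the top edge, so y_c = 4.54 + 0.555 = 5.095 m and h_c = 5.095 × 0.933580 = 4.75659 m.
A = 1.7 × 1.11 = 1.887 m².
Resultant F = γ·h_c·A = 8.79957 × 4.75659 × 1.887 = 78.9822 kN.
I_c = b·h³/12 = 1.7 × 1.11³/12 = 0.193748 m⁴.
Centre of pressure: y_p = y_c + I_c/(y_c·A) = 5.095 + 0.193748/(5.095 × 1.887) = 5.095 + 0.0201521 = 5.11515 m along the plane.
The resultant acts 0.555 + 0.0201521 = 0.575152 m (along the plate) below the hinge at the top edge, so the moment about the hinge is M = F × 0.575152 = 78.9822 × 0.575152 = 45.4268 kN·m.
A normal force at the bottom, 1.11 m from the hinge, must supply this moment: P = 45.4268/1.11 = 40.925 kN.

P ≈ 40.93 kN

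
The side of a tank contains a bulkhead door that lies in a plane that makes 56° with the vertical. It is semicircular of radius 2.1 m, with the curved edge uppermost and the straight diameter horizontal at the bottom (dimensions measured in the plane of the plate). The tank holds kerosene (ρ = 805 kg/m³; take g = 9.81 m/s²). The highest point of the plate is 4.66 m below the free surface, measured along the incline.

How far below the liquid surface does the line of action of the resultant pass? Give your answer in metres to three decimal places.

γ = ρg = 805 × 9.81 / 1000 = 7.89705 kN/m³.
The plate makes 56° with the vertical, i.e. θ = 90° − 56° = 34° to the horizontal. Measuring y along the incline from the free-surface line, vertical depth h = y·sinθ with sinθ = 0.559193.
The centroid lies 4r/(3π) = 0.891268 m above the diameter, so r − 4r/(3π) = 2.1 − 0.891268 = 1.20873 m below the topmost point, so y_c = 4.66 + 1.20873 = 5.86873 m and h_c = 5.86873 × 0.559193 = 3.28175 m.
A = πr²/2 = π × 2.1²/2 = 6.92721 m².
Resultant F = γ·h_c·A = 7.89705 × 3.28175 × 6.92721 = 179.527 kN.
I_c = (π/8 − 8/(9π))·r⁴ = 0.109757 × 2.1⁴ = 2.13457 m⁴.
Centre of pressure: y_p = y_c + I_c/(y_c·A) = 5.86873 + 2.13457/(5.86873 × 6.92721) = 5.86873 + 0.0525059 = 5.92124 m along the plane.
Vertically, h_p = y_p·sinθ = 5.92124 × 0.559193 = 3.31112 m.

h_p = 3.311 m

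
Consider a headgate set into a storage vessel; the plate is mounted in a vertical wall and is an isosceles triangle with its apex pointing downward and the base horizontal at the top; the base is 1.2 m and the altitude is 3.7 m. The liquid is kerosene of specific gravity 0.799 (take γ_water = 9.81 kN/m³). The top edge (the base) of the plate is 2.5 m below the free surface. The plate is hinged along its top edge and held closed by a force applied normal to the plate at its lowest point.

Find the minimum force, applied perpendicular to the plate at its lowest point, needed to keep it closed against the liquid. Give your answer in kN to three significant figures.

P ≈ 25.2 kN

γ = 0.799 × 9.81 = 7.83819 kN/m³.
With the apex down, the centroid sits h/3 = 3.7/3 = 1.23333 m below the base (the top edge), so the centroid depth is h_c = 2.5 + 1.23333 = 3.73333 m.
A = ½ × 1.2 × 3.7 = 2.22 m².
Resultant F = γ·h_c·A = 7.83819 × 3.73333 × 2.22 = 64.9629 kN.
I_c = b·h³/36 = 1.2 × 3.7³/36 = 1.68843 m⁴.
Centre of pressure: y_p = y_c + I_c/(y_c·A) = 3.73333 + 1.68843/(3.73333 × 2.22) = 3.73333 + 0.20372 = 3.93705 m along the plane.
The resultant acts 1.23333 + 0.20372 = 1.43705 m (along the plate) below the hinge at the top edge, so the moment about the hinge is M = F × 1.43705 = 64.9629 × 1.43705 = 93.3549 kN·m.
A normal force at the bottom, 3.7 m from the hinge, must supply this moment: P = 93.3549/3.7 = 25.2311 kN.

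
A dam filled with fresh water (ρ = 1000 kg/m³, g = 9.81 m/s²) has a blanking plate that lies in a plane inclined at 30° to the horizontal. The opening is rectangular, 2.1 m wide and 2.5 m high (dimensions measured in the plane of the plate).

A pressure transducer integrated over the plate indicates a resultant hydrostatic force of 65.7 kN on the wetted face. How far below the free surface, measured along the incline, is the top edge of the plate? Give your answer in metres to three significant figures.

γ = ρg = 1000 × 9.81 = 9810 N/m³ = 9.81 kN/m³.
A = 2.1 × 2.5 = 5.25 m².
From F = γ·h_c·A, the centroid depth is h_c = 65.7/(9.81 × 5.25) = 1.27567 m.
Let θ = 30° be the plate's angle to the horizontal; measure y along the incline from where the plane meets the free surface. Vertical depth h = y·sinθ with sinθ = 0.500000.
Along the incline, y_c = h_c/sinθ = 1.27567/0.500000 = 2.55134 m.
The centroid lies 2.5/2 = 1.25 m below the top edge, so the top edge sits at y_top = 2.55134 − 1.25 = 1.30134 m along the incline.

y_top ≈ 1.30 m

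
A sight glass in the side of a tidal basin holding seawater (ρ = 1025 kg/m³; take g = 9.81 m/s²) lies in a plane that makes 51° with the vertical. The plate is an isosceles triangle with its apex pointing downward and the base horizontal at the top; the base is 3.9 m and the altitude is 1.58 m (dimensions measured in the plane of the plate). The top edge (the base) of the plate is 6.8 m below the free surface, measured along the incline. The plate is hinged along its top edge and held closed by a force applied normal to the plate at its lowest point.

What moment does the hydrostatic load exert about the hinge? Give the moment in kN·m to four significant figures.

M ≈ 77.94 kN·m

γ = ρg = 1025 × 9.81 / 1000 = 10.05525 kN/m³.
The plate makes 51° with the vertical, i.e. θ = 90° − 51° = 39° to the horizontal. Measuring y along the incline from the free-surface line, vertical depth h = y·sinθ with sinθ = 0.629320.
With the apex down, the centroid sits h/3 = 1.58/3 = 0.526667 m below the base (the top edge), so y_c = 6.8 + 0.526667 = 7.32667 m and h_c = 7.32667 × 0.629320 = 4.61082 m.
A = ½ × 3.9 × 1.58 = 3.081 m².
Resultant F = γ·h_c·A = 10.05525 × 4.61082 × 3.081 = 142.844 kN.
I_c = b·h³/36 = 3.9 × 1.58³/36 = 0.4273 m⁴.
Centre of pressure: y_p = y_c + I_c/(y_c·A) = 7.32667 + 0.4273/(7.32667 × 3.081) = 7.32667 + 0.0189293 = 7.3456 m along the plane.
The resultant acts 0.526667 + 0.0189293 = 0.545596 m (along the plate) below the hinge at the top edge, so the moment about the hinge is M = F × 0.545596 = 142.844 × 0.545596 = 77.9351 kN·m.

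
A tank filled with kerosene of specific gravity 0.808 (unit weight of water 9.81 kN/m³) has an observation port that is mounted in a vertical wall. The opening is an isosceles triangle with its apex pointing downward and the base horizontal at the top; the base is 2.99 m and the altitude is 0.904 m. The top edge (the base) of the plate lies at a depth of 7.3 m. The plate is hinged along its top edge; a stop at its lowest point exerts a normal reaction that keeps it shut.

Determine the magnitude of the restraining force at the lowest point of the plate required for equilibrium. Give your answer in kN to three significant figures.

P ≈ 27.7 kN

γ = 0.808 × 9.81 = 7.92648 kN/m³.
With the apex down, the centroid sits h/3 = 0.904/3 = 0.301333 m below the base (the top edge), so the centroid depth is h_c = 7.3 + 0.301333 = 7.60133 m.
A = ½ × 2.99 × 0.904 = 1.35148 m².
Resultant F = γ·h_c·A = 7.92648 × 7.60133 × 1.35148 = 81.4291 kN.
I_c = b·h³/36 = 2.99 × 0.904³/36 = 0.0613584 m⁴.
Centre of pressure: y_p = y_c + I_c/(y_c·A) = 7.60133 + 0.0613584/(7.60133 × 1.35148) = 7.60133 + 0.00597276 = 7.6073 m along the plane.
The resultant acts 0.301333 + 0.00597276 = 0.307306 m (along the plate) below the hinge at the top edge, so the moment about the hinge is M = F × 0.307306 = 81.4291 × 0.307306 = 25.0237 kN·m.
A normal force at the bottom, 0.904 m from the hinge, must supply this moment: P = 25.0237/0.904 = 27.6811 kN.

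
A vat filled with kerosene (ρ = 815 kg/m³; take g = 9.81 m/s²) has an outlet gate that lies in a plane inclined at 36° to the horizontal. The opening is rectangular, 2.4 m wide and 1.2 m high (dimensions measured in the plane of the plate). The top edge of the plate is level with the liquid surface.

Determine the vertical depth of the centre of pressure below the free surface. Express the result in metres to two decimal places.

h_p = 0.47 m

γ = ρg = 815 × 9.81 / 1000 = 7.99515 kN/m³.
Let θ = 36° be the plate's angle to the horizontal; measure y along the incline from where the plane meets the free surface. Vertical depth h = y·sinθ with sinθ = 0.587785.
The centroid lies 1.2/2 = 0.6 m below the top edge, so y_c = 0.6 m and h_c = 0.6 × 0.587785 = 0.352671 m.
A = 2.4 × 1.2 = 2.88 m².
Resultant F = γ·h_c·A = 7.99515 × 0.352671 × 2.88 = 8.12061 kN.
I_c = b·h³/12 = 2.4 × 1.2³/12 = 0.3456 m⁴.
Centre of pressure: y_p = y_c + I_c/(y_c·A) = 0.6 + 0.3456/(0.6 × 2.88) = 0.6 + 0.2 = 0.8 m along the plane.
Vertically, h_p = y_p·sinθ = 0.8 × 0.587785 = 0.470228 m.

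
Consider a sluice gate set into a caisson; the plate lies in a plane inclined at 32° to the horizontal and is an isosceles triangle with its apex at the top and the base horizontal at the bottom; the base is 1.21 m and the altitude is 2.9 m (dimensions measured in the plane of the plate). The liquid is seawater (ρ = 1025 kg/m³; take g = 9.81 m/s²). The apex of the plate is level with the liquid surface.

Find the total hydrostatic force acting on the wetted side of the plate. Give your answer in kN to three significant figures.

F ≈ 18.1 kN

γ = ρg = 1025 × 9.81 / 1000 = 10.05525 kN/m³.
Let θ = 32° be the plate's angle to the horizontal; measure y along the incline from where the plane meets the free surface. Vertical depth h = y·sinθ with sinθ = 0.529919.
With the apex up, the centroid sits 2h/3 = 2 × 2.9/3 = 1.93333 m below the apex, so y_c = 1.93333 m and h_c = 1.93333 × 0.529919 = 1.02451 m.
A = ½ × 1.21 × 2.9 = 1.7545 m².
Resultant F = γ·h_c·A = 10.05525 × 1.02451 × 1.7545 = 18.0743 kN.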